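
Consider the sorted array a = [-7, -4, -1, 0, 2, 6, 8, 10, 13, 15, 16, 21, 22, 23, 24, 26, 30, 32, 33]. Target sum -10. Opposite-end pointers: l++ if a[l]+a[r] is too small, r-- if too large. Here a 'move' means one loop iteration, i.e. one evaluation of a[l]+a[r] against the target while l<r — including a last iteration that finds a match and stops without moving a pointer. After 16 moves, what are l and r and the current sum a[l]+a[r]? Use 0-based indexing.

l=0 r=18: -7+33=26 >-10, r--
l=0 r=17: -7+32=25 >-10, r--
l=0 r=16: -7+30=23 >-10, r--
l=0 r=15: -7+26=19 >-10, r--
l=0 r=14: -7+24=17 >-10, r--
l=0 r=13: -7+23=16 >-10, r--
l=0 r=12: -7+22=15 >-10, r--
l=0 r=11: -7+21=14 >-10, r--
l=0 r=10: -7+16=9 >-10, r--
l=0 r=9: -7+15=8 >-10, r--
l=0 r=8: -7+13=6 >-10, r--
l=0 r=7: -7+10=3 >-10, r--
l=0 r=6: -7+8=1 >-10, r--
l=0 r=5: -7+6=-1 >-10, r--
l=0 r=4: -7+2=-5 >-10, r--
l=0 r=3: -7+0=-7 >-10, r--

l=0, r=2, sum=-8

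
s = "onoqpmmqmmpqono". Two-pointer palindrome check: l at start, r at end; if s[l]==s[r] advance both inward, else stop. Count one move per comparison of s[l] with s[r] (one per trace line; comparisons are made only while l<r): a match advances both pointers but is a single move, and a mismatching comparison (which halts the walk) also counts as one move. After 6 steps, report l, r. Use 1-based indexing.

l=1 r=15: 'o'=='o', l++,r--
l=2 r=14: 'n'=='n', l++,r--
l=3 r=13: 'o'=='o', l++,r--
l=4 r=12: 'q'=='q', l++,r--
l=5 r=11: 'p'=='p', l++,r--
l=6 r=10: 'm'=='m', l++,r--

l=7, r=9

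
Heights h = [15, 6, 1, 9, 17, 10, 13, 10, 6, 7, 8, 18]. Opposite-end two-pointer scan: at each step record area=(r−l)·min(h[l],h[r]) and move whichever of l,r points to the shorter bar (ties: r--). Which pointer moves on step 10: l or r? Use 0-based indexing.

l

[0,11] min(15,18)*11=165 best=165 * → l++
[1,11] min(6,18)*10=60 best=165 → l++
[2,11] min(1,18)*9=9 best=165 → l++
[3,11] min(9,18)*8=72 best=165 → l++
[4,11] min(17,18)*7=119 best=165 → l++
[5,11] min(10,18)*6=60 best=165 → l++
[6,11] min(13,18)*5=65 best=165 → l++
[7,11] min(10,18)*4=40 best=165 → l++
[8,11] min(6,18)*3=18 best=165 → l++
[9,11] min(7,18)*2=14 best=165 → l++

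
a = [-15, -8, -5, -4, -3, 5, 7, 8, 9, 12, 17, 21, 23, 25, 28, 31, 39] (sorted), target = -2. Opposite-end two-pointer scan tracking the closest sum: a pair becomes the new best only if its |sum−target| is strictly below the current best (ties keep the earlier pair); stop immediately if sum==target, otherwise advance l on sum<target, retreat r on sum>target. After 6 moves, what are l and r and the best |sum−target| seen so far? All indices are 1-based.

l=1 r=17: -15+39=24 d=26 *, r--
l=1 r=16: -15+31=16 d=18 *, r--
l=1 r=15: -15+28=13 d=15 *, r--
l=1 r=14: -15+25=10 d=12 *, r--
l=1 r=13: -15+23=8 d=10 *, r--
l=1 r=12: -15+21=6 d=8 *, r--

l=1, r=11, best |Δ|=8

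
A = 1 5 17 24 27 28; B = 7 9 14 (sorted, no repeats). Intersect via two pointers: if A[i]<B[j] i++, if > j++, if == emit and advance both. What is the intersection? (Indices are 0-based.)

intersection = []

i=0 j=0: 1<7, i++
i=1 j=0: 5<7, i++
i=2 j=0: 17>7, j++
i=2 j=1: 17>9, j++
i=2 j=2: 17>14, j++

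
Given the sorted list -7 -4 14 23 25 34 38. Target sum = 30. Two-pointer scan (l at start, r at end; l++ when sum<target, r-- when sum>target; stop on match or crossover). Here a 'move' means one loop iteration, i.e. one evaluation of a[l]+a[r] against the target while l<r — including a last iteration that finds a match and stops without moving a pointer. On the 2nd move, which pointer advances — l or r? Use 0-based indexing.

[0,6] -7+38=31 >30 → r--
[0,5] -7+34=27 <30 → l++

l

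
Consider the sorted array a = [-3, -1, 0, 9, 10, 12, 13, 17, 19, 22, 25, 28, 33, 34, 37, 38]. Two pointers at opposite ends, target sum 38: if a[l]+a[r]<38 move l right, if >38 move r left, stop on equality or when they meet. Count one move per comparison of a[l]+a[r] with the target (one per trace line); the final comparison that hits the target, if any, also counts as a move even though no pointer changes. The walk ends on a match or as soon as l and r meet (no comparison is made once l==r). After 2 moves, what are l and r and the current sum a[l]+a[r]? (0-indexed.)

l=2, r=15, sum=38

l=0 r=15: -3+38=35 <38, l++
l=1 r=15: -1+38=37 <38, l++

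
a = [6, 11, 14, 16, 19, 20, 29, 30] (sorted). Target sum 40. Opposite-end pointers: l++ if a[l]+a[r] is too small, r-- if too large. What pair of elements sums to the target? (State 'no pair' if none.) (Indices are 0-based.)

(11, 29)

l=0 r=7: 6+30=36 <40, l++
l=1 r=7: 11+30=41 >40, r--
l=1 r=6: 11+29=40, found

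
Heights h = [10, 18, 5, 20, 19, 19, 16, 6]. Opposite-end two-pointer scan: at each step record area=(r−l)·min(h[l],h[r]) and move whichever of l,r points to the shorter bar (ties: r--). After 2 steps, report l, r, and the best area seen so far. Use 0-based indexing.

l=0 r=7: min(10,6)*7=42 best=42 *, r--
l=0 r=6: min(10,16)*6=60 best=60 *, l++

l=1, r=6, best area=60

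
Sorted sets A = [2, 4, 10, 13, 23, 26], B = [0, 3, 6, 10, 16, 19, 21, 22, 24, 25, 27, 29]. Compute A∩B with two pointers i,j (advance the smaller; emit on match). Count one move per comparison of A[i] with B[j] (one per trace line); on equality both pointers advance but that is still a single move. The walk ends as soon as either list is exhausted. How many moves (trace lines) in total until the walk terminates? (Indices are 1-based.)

15 moves

[i=1,j=1] 2>0 → j++
[i=1,j=2] 2<3 → i++
[i=2,j=2] 4>3 → j++
[i=2,j=3] 4<6 → i++
[i=3,j=3] 10>6 → j++
[i=3,j=4] 10==10 emit → i++,j++
[i=4,j=5] 13<16 → i++
[i=5,j=5] 23>16 → j++
[i=5,j=6] 23>19 → j++
[i=5,j=7] 23>21 → j++
[i=5,j=8] 23>22 → j++
[i=5,j=9] 23<24 → i++
[i=6,j=9] 26>24 → j++
[i=6,j=10] 26>25 → j++
[i=6,j=11] 26<27 → i++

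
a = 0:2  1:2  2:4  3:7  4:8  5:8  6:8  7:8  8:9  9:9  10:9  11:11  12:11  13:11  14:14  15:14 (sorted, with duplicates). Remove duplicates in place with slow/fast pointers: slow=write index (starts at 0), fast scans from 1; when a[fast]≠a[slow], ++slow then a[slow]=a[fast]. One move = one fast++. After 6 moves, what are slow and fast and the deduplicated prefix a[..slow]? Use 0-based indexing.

slow=3, fast=7, prefix=[2, 4, 7, 8]

(s=0,f=1) a[fast]=2=a[slow] dup → fast++
(s=0,f=2) a[fast]=4≠a[slow]=2 write a[1]=4 → slow++,fast++
(s=1,f=3) a[fast]=7≠a[slow]=4 write a[2]=7 → slow++,fast++
(s=2,f=4) a[fast]=8≠a[slow]=7 write a[3]=8 → slow++,fast++
(s=3,f=5) a[fast]=8=a[slow] dup → fast++
(s=3,f=6) a[fast]=8=a[slow] dup → fast++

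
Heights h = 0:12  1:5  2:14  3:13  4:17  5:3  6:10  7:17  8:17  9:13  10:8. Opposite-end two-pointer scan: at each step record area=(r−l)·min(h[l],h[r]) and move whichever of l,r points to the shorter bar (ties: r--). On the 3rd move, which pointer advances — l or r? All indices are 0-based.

l

l=0 r=10: min(12,8)*10=80 best=80 *, r--
l=0 r=9: min(12,13)*9=108 best=108 *, l++
l=1 r=9: min(5,13)*8=40 best=108, l++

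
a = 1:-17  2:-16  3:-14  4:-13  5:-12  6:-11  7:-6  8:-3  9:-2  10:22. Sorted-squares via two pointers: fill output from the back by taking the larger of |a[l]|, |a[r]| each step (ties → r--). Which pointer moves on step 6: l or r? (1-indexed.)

[1,10] |-17|<=|22| out[10]=484 → r--
[1,9] |-17|>|-2| out[9]=289 → l++
[2,9] |-16|>|-2| out[8]=256 → l++
[3,9] |-14|>|-2| out[7]=196 → l++
[4,9] |-13|>|-2| out[6]=169 → l++
[5,9] |-12|>|-2| out[5]=144 → l++

l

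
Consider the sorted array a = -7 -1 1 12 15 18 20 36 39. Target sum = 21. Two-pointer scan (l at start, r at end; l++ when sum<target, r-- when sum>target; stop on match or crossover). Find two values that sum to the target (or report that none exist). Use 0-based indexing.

l=0 r=8: -7+39=32 >21, r--
l=0 r=7: -7+36=29 >21, r--
l=0 r=6: -7+20=13 <21, l++
l=1 r=6: -1+20=19 <21, l++
l=2 r=6: 1+20=21, found

(1, 20)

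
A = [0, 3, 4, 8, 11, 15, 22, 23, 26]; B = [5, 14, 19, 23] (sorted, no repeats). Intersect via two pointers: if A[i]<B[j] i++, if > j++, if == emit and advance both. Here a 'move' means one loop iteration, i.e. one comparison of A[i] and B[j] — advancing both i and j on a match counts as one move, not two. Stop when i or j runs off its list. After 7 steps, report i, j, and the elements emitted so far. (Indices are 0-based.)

i=0 j=0: 0<5, i++
i=1 j=0: 3<5, i++
i=2 j=0: 4<5, i++
i=3 j=0: 8>5, j++
i=3 j=1: 8<14, i++
i=4 j=1: 11<14, i++
i=5 j=1: 15>14, j++

i=5, j=2, emitted=[]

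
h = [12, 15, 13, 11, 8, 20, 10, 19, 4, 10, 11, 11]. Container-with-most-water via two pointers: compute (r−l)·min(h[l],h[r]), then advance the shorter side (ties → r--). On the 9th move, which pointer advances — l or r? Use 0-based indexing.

l=0 r=11: min(12,11)*11=121 best=121 *, r--
l=0 r=10: min(12,11)*10=110 best=121, r--
l=0 r=9: min(12,10)*9=90 best=121, r--
l=0 r=8: min(12,4)*8=32 best=121, r--
l=0 r=7: min(12,19)*7=84 best=121, l++
l=1 r=7: min(15,19)*6=90 best=121, l++
l=2 r=7: min(13,19)*5=65 best=121, l++
l=3 r=7: min(11,19)*4=44 best=121, l++
l=4 r=7: min(8,19)*3=24 best=121, l++

l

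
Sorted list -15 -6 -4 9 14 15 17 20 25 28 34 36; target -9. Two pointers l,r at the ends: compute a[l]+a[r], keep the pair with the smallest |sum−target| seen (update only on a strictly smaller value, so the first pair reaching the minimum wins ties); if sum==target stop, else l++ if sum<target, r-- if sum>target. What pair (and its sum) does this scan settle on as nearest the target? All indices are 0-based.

[0,11] -15+36=21 d=30 * → r--
[0,10] -15+34=19 d=28 * → r--
[0,9] -15+28=13 d=22 * → r--
[0,8] -15+25=10 d=19 * → r--
[0,7] -15+20=5 d=14 * → r--
[0,6] -15+17=2 d=11 * → r--
[0,5] -15+15=0 d=9 * → r--
[0,4] -15+14=-1 d=8 * → r--
[0,3] -15+9=-6 d=3 * → r--
[0,2] -15+-4=-19 d=10 → l++
[1,2] -6+-4=-10 d=1 * → l++

pair (-6, -4) with sum -10 (|Δ|=1)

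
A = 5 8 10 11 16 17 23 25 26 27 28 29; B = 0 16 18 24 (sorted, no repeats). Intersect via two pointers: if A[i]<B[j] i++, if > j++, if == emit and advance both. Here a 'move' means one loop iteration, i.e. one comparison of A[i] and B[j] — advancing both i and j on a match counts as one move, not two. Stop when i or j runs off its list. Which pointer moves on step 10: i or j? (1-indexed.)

i=1 j=1: 5>0, j++
i=1 j=2: 5<16, i++
i=2 j=2: 8<16, i++
i=3 j=2: 10<16, i++
i=4 j=2: 11<16, i++
i=5 j=2: 16==16 emit, i++,j++
i=6 j=3: 17<18, i++
i=7 j=3: 23>18, j++
i=7 j=4: 23<24, i++
i=8 j=4: 25>24, j++

j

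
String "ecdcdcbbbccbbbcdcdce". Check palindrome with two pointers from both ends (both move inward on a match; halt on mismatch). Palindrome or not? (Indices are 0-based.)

[0,19] 'e'=='e' → l++,r--
[1,18] 'c'=='c' → l++,r--
[2,17] 'd'=='d' → l++,r--
[3,16] 'c'=='c' → l++,r--
[4,15] 'd'=='d' → l++,r--
[5,14] 'c'=='c' → l++,r--
[6,13] 'b'=='b' → l++,r--
[7,12] 'b'=='b' → l++,r--
[8,11] 'b'=='b' → l++,r--
[9,10] 'c'=='c' → l++,r--

palindrome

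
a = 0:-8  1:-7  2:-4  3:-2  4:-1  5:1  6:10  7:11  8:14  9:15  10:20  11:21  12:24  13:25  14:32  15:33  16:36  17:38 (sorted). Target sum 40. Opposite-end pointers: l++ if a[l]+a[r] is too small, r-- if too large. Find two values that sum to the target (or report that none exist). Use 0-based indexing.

[0,17] -8+38=30 <40 → l++
[1,17] -7+38=31 <40 → l++
[2,17] -4+38=34 <40 → l++
[3,17] -2+38=36 <40 → l++
[4,17] -1+38=37 <40 → l++
[5,17] 1+38=39 <40 → l++
[6,17] 10+38=48 >40 → r--
[6,16] 10+36=46 >40 → r--
[6,15] 10+33=43 >40 → r--
[6,14] 10+32=42 >40 → r--
[6,13] 10+25=35 <40 → l++
[7,13] 11+25=36 <40 → l++
[8,13] 14+25=39 <40 → l++
[9,13] 15+25=40 → found

(15, 25)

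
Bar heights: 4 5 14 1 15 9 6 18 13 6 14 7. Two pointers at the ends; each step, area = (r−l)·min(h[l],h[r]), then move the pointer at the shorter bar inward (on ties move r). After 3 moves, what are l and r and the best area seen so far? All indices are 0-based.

[0,11] min(4,7)*11=44 best=44 * → l++
[1,11] min(5,7)*10=50 best=50 * → l++
[2,11] min(14,7)*9=63 best=63 * → r--

l=2, r=10, best area=63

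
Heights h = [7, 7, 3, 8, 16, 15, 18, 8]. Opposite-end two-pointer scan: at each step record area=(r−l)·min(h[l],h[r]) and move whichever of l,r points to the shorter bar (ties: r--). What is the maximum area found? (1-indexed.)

l=1 r=8: min(7,8)*7=49 best=49 *, l++
l=2 r=8: min(7,8)*6=42 best=49, l++
l=3 r=8: min(3,8)*5=15 best=49, l++
l=4 r=8: min(8,8)*4=32 best=49, r--
l=4 r=7: min(8,18)*3=24 best=49, l++
l=5 r=7: min(16,18)*2=32 best=49, l++
l=6 r=7: min(15,18)*1=15 best=49, l++

max area = 49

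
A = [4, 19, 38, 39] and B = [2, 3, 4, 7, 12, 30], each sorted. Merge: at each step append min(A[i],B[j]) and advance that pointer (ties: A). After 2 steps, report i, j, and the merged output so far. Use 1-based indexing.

i=1, j=3, merged so far=[2, 3]

[i=1,j=1] A[i]=4>B[j]=2 take 2 → j++
[i=1,j=2] A[i]=4>B[j]=3 take 3 → j++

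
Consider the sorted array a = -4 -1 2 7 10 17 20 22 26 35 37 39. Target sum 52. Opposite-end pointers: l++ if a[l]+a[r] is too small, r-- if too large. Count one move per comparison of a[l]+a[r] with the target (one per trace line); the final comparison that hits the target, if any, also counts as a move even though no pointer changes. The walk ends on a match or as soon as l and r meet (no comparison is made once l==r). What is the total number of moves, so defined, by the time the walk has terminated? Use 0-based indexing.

[0,11] -4+39=35 <52 → l++
[1,11] -1+39=38 <52 → l++
[2,11] 2+39=41 <52 → l++
[3,11] 7+39=46 <52 → l++
[4,11] 10+39=49 <52 → l++
[5,11] 17+39=56 >52 → r--
[5,10] 17+37=54 >52 → r--
[5,9] 17+35=52 → found

8 moves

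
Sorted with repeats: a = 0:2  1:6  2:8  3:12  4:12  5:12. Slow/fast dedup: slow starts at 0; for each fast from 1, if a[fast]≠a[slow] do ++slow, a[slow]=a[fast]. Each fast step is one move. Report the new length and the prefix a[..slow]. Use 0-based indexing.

(s=0,f=1) a[fast]=6≠a[slow]=2 write a[1]=6 → slow++,fast++
(s=1,f=2) a[fast]=8≠a[slow]=6 write a[2]=8 → slow++,fast++
(s=2,f=3) a[fast]=12≠a[slow]=8 write a[3]=12 → slow++,fast++
(s=3,f=4) a[fast]=12=a[slow] dup → fast++
(s=3,f=5) a[fast]=12=a[slow] dup → fast++

length 4; prefix = [2, 6, 8, 12]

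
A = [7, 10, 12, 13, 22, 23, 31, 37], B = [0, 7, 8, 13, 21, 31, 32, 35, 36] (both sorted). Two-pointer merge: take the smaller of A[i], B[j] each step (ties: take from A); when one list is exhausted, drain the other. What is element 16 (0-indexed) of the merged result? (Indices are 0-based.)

i=0 j=0: A[i]=7>B[j]=0 take 0, j++
i=0 j=1: A[i]=7<=B[j]=7 take 7, i++
i=1 j=1: A[i]=10>B[j]=7 take 7, j++
i=1 j=2: A[i]=10>B[j]=8 take 8, j++
i=1 j=3: A[i]=10<=B[j]=13 take 10, i++
i=2 j=3: A[i]=12<=B[j]=13 take 12, i++
i=3 j=3: A[i]=13<=B[j]=13 take 13, i++
i=4 j=3: A[i]=22>B[j]=13 take 13, j++
i=4 j=4: A[i]=22>B[j]=21 take 21, j++
i=4 j=5: A[i]=22<=B[j]=31 take 22, i++
i=5 j=5: A[i]=23<=B[j]=31 take 23, i++
i=6 j=5: A[i]=31<=B[j]=31 take 31, i++
i=7 j=5: A[i]=37>B[j]=31 take 31, j++
i=7 j=6: A[i]=37>B[j]=32 take 32, j++
i=7 j=7: A[i]=37>B[j]=35 take 35, j++
i=7 j=8: A[i]=37>B[j]=36 take 36, j++
i=7 j=9: B done, take A[i]=37, i++

merged[16] = 37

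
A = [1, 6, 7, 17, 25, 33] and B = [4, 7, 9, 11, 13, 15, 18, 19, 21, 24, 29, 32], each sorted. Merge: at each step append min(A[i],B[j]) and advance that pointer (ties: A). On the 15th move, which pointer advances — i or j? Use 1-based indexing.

i

[i=1,j=1] A[i]=1<=B[j]=4 take 1 → i++
[i=2,j=1] A[i]=6>B[j]=4 take 4 → j++
[i=2,j=2] A[i]=6<=B[j]=7 take 6 → i++
[i=3,j=2] A[i]=7<=B[j]=7 take 7 → i++
[i=4,j=2] A[i]=17>B[j]=7 take 7 → j++
[i=4,j=3] A[i]=17>B[j]=9 take 9 → j++
[i=4,j=4] A[i]=17>B[j]=11 take 11 → j++
[i=4,j=5] A[i]=17>B[j]=13 take 13 → j++
[i=4,j=6] A[i]=17>B[j]=15 take 15 → j++
[i=4,j=7] A[i]=17<=B[j]=18 take 17 → i++
[i=5,j=7] A[i]=25>B[j]=18 take 18 → j++
[i=5,j=8] A[i]=25>B[j]=19 take 19 → j++
[i=5,j=9] A[i]=25>B[j]=21 take 21 → j++
[i=5,j=10] A[i]=25>B[j]=24 take 24 → j++
[i=5,j=11] A[i]=25<=B[j]=29 take 25 → i++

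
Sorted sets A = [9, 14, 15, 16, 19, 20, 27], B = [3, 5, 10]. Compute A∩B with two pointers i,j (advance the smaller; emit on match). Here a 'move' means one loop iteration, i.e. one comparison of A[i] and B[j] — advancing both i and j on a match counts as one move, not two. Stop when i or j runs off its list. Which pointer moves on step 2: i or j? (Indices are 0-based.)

[i=0,j=0] 9>3 → j++
[i=0,j=1] 9>5 → j++

j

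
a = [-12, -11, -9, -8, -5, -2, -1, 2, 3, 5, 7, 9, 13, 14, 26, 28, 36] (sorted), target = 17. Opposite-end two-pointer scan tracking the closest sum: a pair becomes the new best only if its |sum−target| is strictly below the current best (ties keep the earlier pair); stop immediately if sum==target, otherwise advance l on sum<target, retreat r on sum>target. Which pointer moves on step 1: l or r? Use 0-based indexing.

r

l=0 r=16: -12+36=24 d=7 *, r--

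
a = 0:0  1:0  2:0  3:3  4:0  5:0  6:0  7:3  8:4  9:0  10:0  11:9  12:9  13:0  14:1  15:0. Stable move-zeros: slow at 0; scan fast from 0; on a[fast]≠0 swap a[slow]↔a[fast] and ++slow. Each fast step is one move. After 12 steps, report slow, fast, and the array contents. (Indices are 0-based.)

slow=4, fast=12, a=[3, 3, 4, 9, 0, 0, 0, 0, 0, 0, 0, 0, 9, 0, 1, 0]

slow=0 fast=0: a[fast]=0, fast++
slow=0 fast=1: a[fast]=0, fast++
slow=0 fast=2: a[fast]=0, fast++
slow=0 fast=3: a[fast]=3≠0 swap→a[0]=3, slow++,fast++
slow=1 fast=4: a[fast]=0, fast++
slow=1 fast=5: a[fast]=0, fast++
slow=1 fast=6: a[fast]=0, fast++
slow=1 fast=7: a[fast]=3≠0 swap→a[1]=3, slow++,fast++
slow=2 fast=8: a[fast]=4≠0 swap→a[2]=4, slow++,fast++
slow=3 fast=9: a[fast]=0, fast++
slow=3 fast=10: a[fast]=0, fast++
slow=3 fast=11: a[fast]=9≠0 swap→a[3]=9, slow++,fast++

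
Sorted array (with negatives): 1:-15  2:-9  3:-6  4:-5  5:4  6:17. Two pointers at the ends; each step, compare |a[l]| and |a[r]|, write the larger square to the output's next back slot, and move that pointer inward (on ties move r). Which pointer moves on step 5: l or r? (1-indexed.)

l

l=1 r=6: |-15|<=|17| out[6]=289, r--
l=1 r=5: |-15|>|4| out[5]=225, l++
l=2 r=5: |-9|>|4| out[4]=81, l++
l=3 r=5: |-6|>|4| out[3]=36, l++
l=4 r=5: |-5|>|4| out[2]=25, l++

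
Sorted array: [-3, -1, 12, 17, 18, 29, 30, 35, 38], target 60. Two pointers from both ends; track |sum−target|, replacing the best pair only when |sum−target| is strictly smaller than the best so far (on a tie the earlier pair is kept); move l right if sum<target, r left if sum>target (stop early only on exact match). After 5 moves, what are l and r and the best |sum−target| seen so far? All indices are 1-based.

l=6, r=9, best |Δ|=4

[1,9] -3+38=35 d=25 * → l++
[2,9] -1+38=37 d=23 * → l++
[3,9] 12+38=50 d=10 * → l++
[4,9] 17+38=55 d=5 * → l++
[5,9] 18+38=56 d=4 * → l++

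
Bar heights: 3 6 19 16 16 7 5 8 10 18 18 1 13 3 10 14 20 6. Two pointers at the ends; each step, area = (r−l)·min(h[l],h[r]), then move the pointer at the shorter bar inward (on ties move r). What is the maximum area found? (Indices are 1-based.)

max area = 266

[1,18] min(3,6)*17=51 best=51 * → l++
[2,18] min(6,6)*16=96 best=96 * → r--
[2,17] min(6,20)*15=90 best=96 → l++
[3,17] min(19,20)*14=266 best=266 * → l++
[4,17] min(16,20)*13=208 best=266 → l++
[5,17] min(16,20)*12=192 best=266 → l++
[6,17] min(7,20)*11=77 best=266 → l++
[7,17] min(5,20)*10=50 best=266 → l++
[8,17] min(8,20)*9=72 best=266 → l++
[9,17] min(10,20)*8=80 best=266 → l++
[10,17] min(18,20)*7=126 best=266 → l++
[11,17] min(18,20)*6=108 best=266 → l++
[12,17] min(1,20)*5=5 best=266 → l++
[13,17] min(13,20)*4=52 best=266 → l++
[14,17] min(3,20)*3=9 best=266 → l++
[15,17] min(10,20)*2=20 best=266 → l++
[16,17] min(14,20)*1=14 best=266 → l++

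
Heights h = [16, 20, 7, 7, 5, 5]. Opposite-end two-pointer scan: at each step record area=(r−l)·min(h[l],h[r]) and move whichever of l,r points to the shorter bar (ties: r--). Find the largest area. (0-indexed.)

max area = 25

[0,5] min(16,5)*5=25 best=25 * → r--
[0,4] min(16,5)*4=20 best=25 → r--
[0,3] min(16,7)*3=21 best=25 → r--
[0,2] min(16,7)*2=14 best=25 → r--
[0,1] min(16,20)*1=16 best=25 → l++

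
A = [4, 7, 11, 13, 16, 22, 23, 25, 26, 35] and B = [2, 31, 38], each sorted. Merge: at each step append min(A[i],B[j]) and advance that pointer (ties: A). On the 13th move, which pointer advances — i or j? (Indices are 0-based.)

j

[i=0,j=0] A[i]=4>B[j]=2 take 2 → j++
[i=0,j=1] A[i]=4<=B[j]=31 take 4 → i++
[i=1,j=1] A[i]=7<=B[j]=31 take 7 → i++
[i=2,j=1] A[i]=11<=B[j]=31 take 11 → i++
[i=3,j=1] A[i]=13<=B[j]=31 take 13 → i++
[i=4,j=1] A[i]=16<=B[j]=31 take 16 → i++
[i=5,j=1] A[i]=22<=B[j]=31 take 22 → i++
[i=6,j=1] A[i]=23<=B[j]=31 take 23 → i++
[i=7,j=1] A[i]=25<=B[j]=31 take 25 → i++
[i=8,j=1] A[i]=26<=B[j]=31 take 26 → i++
[i=9,j=1] A[i]=35>B[j]=31 take 31 → j++
[i=9,j=2] A[i]=35<=B[j]=38 take 35 → i++
[i=10,j=2] A done, take B[j]=38 → j++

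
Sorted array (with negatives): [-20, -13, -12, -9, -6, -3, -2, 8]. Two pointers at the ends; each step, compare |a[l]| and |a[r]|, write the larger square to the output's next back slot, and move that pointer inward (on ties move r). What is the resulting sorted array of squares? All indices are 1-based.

[4, 9, 36, 64, 81, 144, 169, 400]

l=1 r=8: |-20|>|8| out[8]=400, l++
l=2 r=8: |-13|>|8| out[7]=169, l++
l=3 r=8: |-12|>|8| out[6]=144, l++
l=4 r=8: |-9|>|8| out[5]=81, l++
l=5 r=8: |-6|<=|8| out[4]=64, r--
l=5 r=7: |-6|>|-2| out[3]=36, l++
l=6 r=7: |-3|>|-2| out[2]=9, l++
l=7 r=7: |-2|<=|-2| out[1]=4, r--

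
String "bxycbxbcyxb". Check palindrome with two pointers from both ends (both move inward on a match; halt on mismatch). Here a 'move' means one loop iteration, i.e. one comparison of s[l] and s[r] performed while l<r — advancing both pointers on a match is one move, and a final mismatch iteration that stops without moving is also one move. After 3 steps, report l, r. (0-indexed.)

l=3, r=7

l=0 r=10: 'b'=='b', l++,r--
l=1 r=9: 'x'=='x', l++,r--
l=2 r=8: 'y'=='y', l++,r--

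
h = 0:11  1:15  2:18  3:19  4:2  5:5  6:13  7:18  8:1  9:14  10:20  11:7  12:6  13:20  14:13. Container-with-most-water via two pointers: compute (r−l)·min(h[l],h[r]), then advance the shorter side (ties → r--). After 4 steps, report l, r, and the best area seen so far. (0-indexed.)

l=3, r=13, best area=198

l=0 r=14: min(11,13)*14=154 best=154 *, l++
l=1 r=14: min(15,13)*13=169 best=169 *, r--
l=1 r=13: min(15,20)*12=180 best=180 *, l++
l=2 r=13: min(18,20)*11=198 best=198 *, l++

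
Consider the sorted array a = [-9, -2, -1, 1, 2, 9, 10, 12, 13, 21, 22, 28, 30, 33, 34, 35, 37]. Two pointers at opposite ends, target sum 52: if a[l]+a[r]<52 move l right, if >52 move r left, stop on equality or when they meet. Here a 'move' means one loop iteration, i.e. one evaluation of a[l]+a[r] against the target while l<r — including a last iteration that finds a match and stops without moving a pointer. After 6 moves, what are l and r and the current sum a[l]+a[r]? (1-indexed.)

l=1 r=17: -9+37=28 <52, l++
l=2 r=17: -2+37=35 <52, l++
l=3 r=17: -1+37=36 <52, l++
l=4 r=17: 1+37=38 <52, l++
l=5 r=17: 2+37=39 <52, l++
l=6 r=17: 9+37=46 <52, l++

l=7, r=17, sum=47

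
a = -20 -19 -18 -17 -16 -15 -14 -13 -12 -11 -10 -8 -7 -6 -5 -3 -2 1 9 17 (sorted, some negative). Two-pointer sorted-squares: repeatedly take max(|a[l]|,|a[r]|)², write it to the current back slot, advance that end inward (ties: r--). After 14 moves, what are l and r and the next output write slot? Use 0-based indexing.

l=0 r=19: |-20|>|17| out[19]=400, l++
l=1 r=19: |-19|>|17| out[18]=361, l++
l=2 r=19: |-18|>|17| out[17]=324, l++
l=3 r=19: |-17|<=|17| out[16]=289, r--
l=3 r=18: |-17|>|9| out[15]=289, l++
l=4 r=18: |-16|>|9| out[14]=256, l++
l=5 r=18: |-15|>|9| out[13]=225, l++
l=6 r=18: |-14|>|9| out[12]=196, l++
l=7 r=18: |-13|>|9| out[11]=169, l++
l=8 r=18: |-12|>|9| out[10]=144, l++
l=9 r=18: |-11|>|9| out[9]=121, l++
l=10 r=18: |-10|>|9| out[8]=100, l++
l=11 r=18: |-8|<=|9| out[7]=81, r--
l=11 r=17: |-8|>|1| out[6]=64, l++

l=12, r=17, next write slot=5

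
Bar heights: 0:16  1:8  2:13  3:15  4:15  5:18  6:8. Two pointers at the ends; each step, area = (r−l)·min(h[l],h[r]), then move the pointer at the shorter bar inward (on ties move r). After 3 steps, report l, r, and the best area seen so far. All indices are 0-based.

l=0 r=6: min(16,8)*6=48 best=48 *, r--
l=0 r=5: min(16,18)*5=80 best=80 *, l++
l=1 r=5: min(8,18)*4=32 best=80, l++

l=2, r=5, best area=80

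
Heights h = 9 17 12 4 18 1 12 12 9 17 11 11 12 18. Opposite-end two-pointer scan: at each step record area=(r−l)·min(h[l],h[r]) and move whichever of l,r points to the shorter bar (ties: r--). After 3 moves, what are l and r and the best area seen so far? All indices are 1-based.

[1,14] min(9,18)*13=117 best=117 * → l++
[2,14] min(17,18)*12=204 best=204 * → l++
[3,14] min(12,18)*11=132 best=204 → l++

l=4, r=14, best area=204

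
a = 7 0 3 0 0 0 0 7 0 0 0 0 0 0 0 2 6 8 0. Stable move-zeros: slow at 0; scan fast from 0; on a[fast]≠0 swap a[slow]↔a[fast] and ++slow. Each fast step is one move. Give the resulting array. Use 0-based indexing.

[7, 3, 7, 2, 6, 8, 0, 0, 0, 0, 0, 0, 0, 0, 0, 0, 0, 0, 0]

slow=0 fast=0: a[fast]=7≠0 swap→a[0]=7, slow++,fast++
slow=1 fast=1: a[fast]=0, fast++
slow=1 fast=2: a[fast]=3≠0 swap→a[1]=3, slow++,fast++
slow=2 fast=3: a[fast]=0, fast++
slow=2 fast=4: a[fast]=0, fast++
slow=2 fast=5: a[fast]=0, fast++
slow=2 fast=6: a[fast]=0, fast++
slow=2 fast=7: a[fast]=7≠0 swap→a[2]=7, slow++,fast++
slow=3 fast=8: a[fast]=0, fast++
slow=3 fast=9: a[fast]=0, fast++
slow=3 fast=10: a[fast]=0, fast++
slow=3 fast=11: a[fast]=0, fast++
slow=3 fast=12: a[fast]=0, fast++
slow=3 fast=13: a[fast]=0, fast++
slow=3 fast=14: a[fast]=0, fast++
slow=3 fast=15: a[fast]=2≠0 swap→a[3]=2, slow++,fast++
slow=4 fast=16: a[fast]=6≠0 swap→a[4]=6, slow++,fast++
slow=5 fast=17: a[fast]=8≠0 swap→a[5]=8, slow++,fast++
slow=6 fast=18: a[fast]=0, fast++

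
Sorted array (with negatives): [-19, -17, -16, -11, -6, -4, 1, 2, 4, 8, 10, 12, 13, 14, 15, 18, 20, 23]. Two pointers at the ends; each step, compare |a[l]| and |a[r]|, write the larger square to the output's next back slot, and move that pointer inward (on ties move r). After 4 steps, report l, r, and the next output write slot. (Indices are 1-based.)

l=2, r=15, next write slot=14

[1,18] |-19|<=|23| out[18]=529 → r--
[1,17] |-19|<=|20| out[17]=400 → r--
[1,16] |-19|>|18| out[16]=361 → l++
[2,16] |-17|<=|18| out[15]=324 → r--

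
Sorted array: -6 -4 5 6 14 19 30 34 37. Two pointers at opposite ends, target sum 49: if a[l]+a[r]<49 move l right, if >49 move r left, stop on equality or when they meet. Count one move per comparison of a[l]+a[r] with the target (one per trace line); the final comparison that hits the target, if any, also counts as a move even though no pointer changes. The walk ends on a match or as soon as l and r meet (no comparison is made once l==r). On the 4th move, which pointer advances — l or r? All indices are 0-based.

l

[0,8] -6+37=31 <49 → l++
[1,8] -4+37=33 <49 → l++
[2,8] 5+37=42 <49 → l++
[3,8] 6+37=43 <49 → l++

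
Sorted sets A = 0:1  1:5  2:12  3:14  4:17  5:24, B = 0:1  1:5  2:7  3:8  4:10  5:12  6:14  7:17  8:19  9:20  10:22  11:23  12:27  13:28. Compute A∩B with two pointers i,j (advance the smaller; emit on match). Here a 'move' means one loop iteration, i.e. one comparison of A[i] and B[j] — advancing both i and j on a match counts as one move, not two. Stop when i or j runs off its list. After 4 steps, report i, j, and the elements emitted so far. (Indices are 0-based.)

i=2, j=4, emitted=[1, 5]

i=0 j=0: 1==1 emit, i++,j++
i=1 j=1: 5==5 emit, i++,j++
i=2 j=2: 12>7, j++
i=2 j=3: 12>8, j++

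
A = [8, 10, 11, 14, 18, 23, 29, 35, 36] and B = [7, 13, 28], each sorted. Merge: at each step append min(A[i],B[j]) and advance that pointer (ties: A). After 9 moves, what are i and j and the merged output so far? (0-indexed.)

i=6, j=3, merged so far=[7, 8, 10, 11, 13, 14, 18, 23, 28]

i=0 j=0: A[i]=8>B[j]=7 take 7, j++
i=0 j=1: A[i]=8<=B[j]=13 take 8, i++
i=1 j=1: A[i]=10<=B[j]=13 take 10, i++
i=2 j=1: A[i]=11<=B[j]=13 take 11, i++
i=3 j=1: A[i]=14>B[j]=13 take 13, j++
i=3 j=2: A[i]=14<=B[j]=28 take 14, i++
i=4 j=2: A[i]=18<=B[j]=28 take 18, i++
i=5 j=2: A[i]=23<=B[j]=28 take 23, i++
i=6 j=2: A[i]=29>B[j]=28 take 28, j++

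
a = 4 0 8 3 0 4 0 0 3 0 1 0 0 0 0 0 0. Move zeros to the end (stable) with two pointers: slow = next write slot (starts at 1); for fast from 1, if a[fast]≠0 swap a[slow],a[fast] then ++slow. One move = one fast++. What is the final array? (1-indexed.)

slow=1 fast=1: a[fast]=4≠0 swap→a[1]=4, slow++,fast++
slow=2 fast=2: a[fast]=0, fast++
slow=2 fast=3: a[fast]=8≠0 swap→a[2]=8, slow++,fast++
slow=3 fast=4: a[fast]=3≠0 swap→a[3]=3, slow++,fast++
slow=4 fast=5: a[fast]=0, fast++
slow=4 fast=6: a[fast]=4≠0 swap→a[4]=4, slow++,fast++
slow=5 fast=7: a[fast]=0, fast++
slow=5 fast=8: a[fast]=0, fast++
slow=5 fast=9: a[fast]=3≠0 swap→a[5]=3, slow++,fast++
slow=6 fast=10: a[fast]=0, fast++
slow=6 fast=11: a[fast]=1≠0 swap→a[6]=1, slow++,fast++
slow=7 fast=12: a[fast]=0, fast++
slow=7 fast=13: a[fast]=0, fast++
slow=7 fast=14: a[fast]=0, fast++
slow=7 fast=15: a[fast]=0, fast++
slow=7 fast=16: a[fast]=0, fast++
slow=7 fast=17: a[fast]=0, fast++

[4, 8, 3, 4, 3, 1, 0, 0, 0, 0, 0, 0, 0, 0, 0, 0, 0]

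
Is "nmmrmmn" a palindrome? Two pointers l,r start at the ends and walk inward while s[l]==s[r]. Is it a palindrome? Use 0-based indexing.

l=0 r=6: 'n'=='n', l++,r--
l=1 r=5: 'm'=='m', l++,r--
l=2 r=4: 'm'=='m', l++,r--

palindrome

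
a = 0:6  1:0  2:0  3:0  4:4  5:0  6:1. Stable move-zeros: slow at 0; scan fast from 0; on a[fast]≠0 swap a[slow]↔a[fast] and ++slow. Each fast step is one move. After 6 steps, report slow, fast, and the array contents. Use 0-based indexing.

slow=2, fast=6, a=[6, 4, 0, 0, 0, 0, 1]

(s=0,f=0) a[fast]=6≠0 swap→a[0]=6 → slow++,fast++
(s=1,f=1) a[fast]=0 → fast++
(s=1,f=2) a[fast]=0 → fast++
(s=1,f=3) a[fast]=0 → fast++
(s=1,f=4) a[fast]=4≠0 swap→a[1]=4 → slow++,fast++
(s=2,f=5) a[fast]=0 → fast++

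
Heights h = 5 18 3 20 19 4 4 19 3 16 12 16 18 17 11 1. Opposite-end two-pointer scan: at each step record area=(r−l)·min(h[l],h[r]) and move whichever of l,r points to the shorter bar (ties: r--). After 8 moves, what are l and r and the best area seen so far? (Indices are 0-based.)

l=1, r=8, best area=204

l=0 r=15: min(5,1)*15=15 best=15 *, r--
l=0 r=14: min(5,11)*14=70 best=70 *, l++
l=1 r=14: min(18,11)*13=143 best=143 *, r--
l=1 r=13: min(18,17)*12=204 best=204 *, r--
l=1 r=12: min(18,18)*11=198 best=204, r--
l=1 r=11: min(18,16)*10=160 best=204, r--
l=1 r=10: min(18,12)*9=108 best=204, r--
l=1 r=9: min(18,16)*8=128 best=204, r--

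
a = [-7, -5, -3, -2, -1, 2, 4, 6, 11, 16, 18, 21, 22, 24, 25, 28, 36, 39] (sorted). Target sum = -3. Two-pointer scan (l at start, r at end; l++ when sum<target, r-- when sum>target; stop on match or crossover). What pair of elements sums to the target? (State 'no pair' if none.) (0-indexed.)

(-7, 4)

[0,17] -7+39=32 >-3 → r--
[0,16] -7+36=29 >-3 → r--
[0,15] -7+28=21 >-3 → r--
[0,14] -7+25=18 >-3 → r--
[0,13] -7+24=17 >-3 → r--
[0,12] -7+22=15 >-3 → r--
[0,11] -7+21=14 >-3 → r--
[0,10] -7+18=11 >-3 → r--
[0,9] -7+16=9 >-3 → r--
[0,8] -7+11=4 >-3 → r--
[0,7] -7+6=-1 >-3 → r--
[0,6] -7+4=-3 → found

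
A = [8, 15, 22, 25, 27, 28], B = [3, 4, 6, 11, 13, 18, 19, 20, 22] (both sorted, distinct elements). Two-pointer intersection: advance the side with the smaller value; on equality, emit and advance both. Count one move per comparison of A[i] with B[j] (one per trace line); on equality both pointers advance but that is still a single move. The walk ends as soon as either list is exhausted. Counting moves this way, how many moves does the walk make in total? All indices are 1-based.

[i=1,j=1] 8>3 → j++
[i=1,j=2] 8>4 → j++
[i=1,j=3] 8>6 → j++
[i=1,j=4] 8<11 → i++
[i=2,j=4] 15>11 → j++
[i=2,j=5] 15>13 → j++
[i=2,j=6] 15<18 → i++
[i=3,j=6] 22>18 → j++
[i=3,j=7] 22>19 → j++
[i=3,j=8] 22>20 → j++
[i=3,j=9] 22==22 emit → i++,j++

11 moves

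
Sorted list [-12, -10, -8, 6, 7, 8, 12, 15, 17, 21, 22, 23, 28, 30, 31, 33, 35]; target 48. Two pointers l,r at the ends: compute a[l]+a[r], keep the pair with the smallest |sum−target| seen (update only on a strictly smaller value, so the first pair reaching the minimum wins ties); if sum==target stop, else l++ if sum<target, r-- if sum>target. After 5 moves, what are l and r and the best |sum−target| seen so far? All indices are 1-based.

l=6, r=17, best |Δ|=6

l=1 r=17: -12+35=23 d=25 *, l++
l=2 r=17: -10+35=25 d=23 *, l++
l=3 r=17: -8+35=27 d=21 *, l++
l=4 r=17: 6+35=41 d=7 *, l++
l=5 r=17: 7+35=42 d=6 *, l++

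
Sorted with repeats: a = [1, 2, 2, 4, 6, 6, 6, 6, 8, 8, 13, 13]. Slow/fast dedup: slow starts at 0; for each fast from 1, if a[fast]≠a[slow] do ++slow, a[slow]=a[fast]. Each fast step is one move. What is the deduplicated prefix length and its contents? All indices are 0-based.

(s=0,f=1) a[fast]=2≠a[slow]=1 write a[1]=2 → slow++,fast++
(s=1,f=2) a[fast]=2=a[slow] dup → fast++
(s=1,f=3) a[fast]=4≠a[slow]=2 write a[2]=4 → slow++,fast++
(s=2,f=4) a[fast]=6≠a[slow]=4 write a[3]=6 → slow++,fast++
(s=3,f=5) a[fast]=6=a[slow] dup → fast++
(s=3,f=6) a[fast]=6=a[slow] dup → fast++
(s=3,f=7) a[fast]=6=a[slow] dup → fast++
(s=3,f=8) a[fast]=8≠a[slow]=6 write a[4]=8 → slow++,fast++
(s=4,f=9) a[fast]=8=a[slow] dup → fast++
(s=4,f=10) a[fast]=13≠a[slow]=8 write a[5]=13 → slow++,fast++
(s=5,f=11) a[fast]=13=a[slow] dup → fast++

length 6; prefix = [1, 2, 4, 6, 8, 13]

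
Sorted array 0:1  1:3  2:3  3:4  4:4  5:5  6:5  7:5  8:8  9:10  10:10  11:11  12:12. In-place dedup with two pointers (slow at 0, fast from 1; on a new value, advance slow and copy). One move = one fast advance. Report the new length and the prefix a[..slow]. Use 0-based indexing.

length 8; prefix = [1, 3, 4, 5, 8, 10, 11, 12]

(s=0,f=1) a[fast]=3≠a[slow]=1 write a[1]=3 → slow++,fast++
(s=1,f=2) a[fast]=3=a[slow] dup → fast++
(s=1,f=3) a[fast]=4≠a[slow]=3 write a[2]=4 → slow++,fast++
(s=2,f=4) a[fast]=4=a[slow] dup → fast++
(s=2,f=5) a[fast]=5≠a[slow]=4 write a[3]=5 → slow++,fast++
(s=3,f=6) a[fast]=5=a[slow] dup → fast++
(s=3,f=7) a[fast]=5=a[slow] dup → fast++
(s=3,f=8) a[fast]=8≠a[slow]=5 write a[4]=8 → slow++,fast++
(s=4,f=9) a[fast]=10≠a[slow]=8 write a[5]=10 → slow++,fast++
(s=5,f=10) a[fast]=10=a[slow] dup → fast++
(s=5,f=11) a[fast]=11≠a[slow]=10 write a[6]=11 → slow++,fast++
(s=6,f=12) a[fast]=12≠a[slow]=11 write a[7]=12 → slow++,fast++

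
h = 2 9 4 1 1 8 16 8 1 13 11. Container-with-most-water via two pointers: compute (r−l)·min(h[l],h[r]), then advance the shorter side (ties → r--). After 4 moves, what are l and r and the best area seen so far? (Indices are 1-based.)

l=1 r=11: min(2,11)*10=20 best=20 *, l++
l=2 r=11: min(9,11)*9=81 best=81 *, l++
l=3 r=11: min(4,11)*8=32 best=81, l++
l=4 r=11: min(1,11)*7=7 best=81, l++

l=5, r=11, best area=81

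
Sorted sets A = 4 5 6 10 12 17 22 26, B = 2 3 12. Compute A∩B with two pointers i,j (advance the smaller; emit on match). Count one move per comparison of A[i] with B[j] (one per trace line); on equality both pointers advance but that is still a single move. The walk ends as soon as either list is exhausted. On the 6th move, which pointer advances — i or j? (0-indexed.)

i

i=0 j=0: 4>2, j++
i=0 j=1: 4>3, j++
i=0 j=2: 4<12, i++
i=1 j=2: 5<12, i++
i=2 j=2: 6<12, i++
i=3 j=2: 10<12, i++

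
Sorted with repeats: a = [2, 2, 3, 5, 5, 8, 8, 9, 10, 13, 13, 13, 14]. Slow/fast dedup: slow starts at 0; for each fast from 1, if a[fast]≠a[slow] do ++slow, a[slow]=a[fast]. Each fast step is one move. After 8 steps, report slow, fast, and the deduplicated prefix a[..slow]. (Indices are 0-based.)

(s=0,f=1) a[fast]=2=a[slow] dup → fast++
(s=0,f=2) a[fast]=3≠a[slow]=2 write a[1]=3 → slow++,fast++
(s=1,f=3) a[fast]=5≠a[slow]=3 write a[2]=5 → slow++,fast++
(s=2,f=4) a[fast]=5=a[slow] dup → fast++
(s=2,f=5) a[fast]=8≠a[slow]=5 write a[3]=8 → slow++,fast++
(s=3,f=6) a[fast]=8=a[slow] dup → fast++
(s=3,f=7) a[fast]=9≠a[slow]=8 write a[4]=9 → slow++,fast++
(s=4,f=8) a[fast]=10≠a[slow]=9 write a[5]=10 → slow++,fast++

slow=5, fast=9, prefix=[2, 3, 5, 8, 9, 10]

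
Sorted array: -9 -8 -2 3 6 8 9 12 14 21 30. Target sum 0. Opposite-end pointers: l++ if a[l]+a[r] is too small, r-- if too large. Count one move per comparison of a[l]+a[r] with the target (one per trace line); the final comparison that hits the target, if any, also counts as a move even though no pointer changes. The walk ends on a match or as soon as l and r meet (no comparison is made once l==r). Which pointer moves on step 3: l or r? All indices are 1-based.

[1,11] -9+30=21 >0 → r--
[1,10] -9+21=12 >0 → r--
[1,9] -9+14=5 >0 → r--

r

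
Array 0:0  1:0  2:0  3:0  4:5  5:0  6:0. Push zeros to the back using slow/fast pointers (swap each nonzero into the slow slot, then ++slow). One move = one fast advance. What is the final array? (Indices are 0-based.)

slow=0 fast=0: a[fast]=0, fast++
slow=0 fast=1: a[fast]=0, fast++
slow=0 fast=2: a[fast]=0, fast++
slow=0 fast=3: a[fast]=0, fast++
slow=0 fast=4: a[fast]=5≠0 swap→a[0]=5, slow++,fast++
slow=1 fast=5: a[fast]=0, fast++
slow=1 fast=6: a[fast]=0, fast++

[5, 0, 0, 0, 0, 0, 0]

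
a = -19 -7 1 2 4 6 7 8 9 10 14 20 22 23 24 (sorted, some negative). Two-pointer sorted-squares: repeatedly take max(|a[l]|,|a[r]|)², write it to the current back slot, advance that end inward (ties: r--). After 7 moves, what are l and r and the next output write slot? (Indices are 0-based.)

l=1, r=8, next write slot=7

l=0 r=14: |-19|<=|24| out[14]=576, r--
l=0 r=13: |-19|<=|23| out[13]=529, r--
l=0 r=12: |-19|<=|22| out[12]=484, r--
l=0 r=11: |-19|<=|20| out[11]=400, r--
l=0 r=10: |-19|>|14| out[10]=361, l++
l=1 r=10: |-7|<=|14| out[9]=196, r--
l=1 r=9: |-7|<=|10| out[8]=100, r--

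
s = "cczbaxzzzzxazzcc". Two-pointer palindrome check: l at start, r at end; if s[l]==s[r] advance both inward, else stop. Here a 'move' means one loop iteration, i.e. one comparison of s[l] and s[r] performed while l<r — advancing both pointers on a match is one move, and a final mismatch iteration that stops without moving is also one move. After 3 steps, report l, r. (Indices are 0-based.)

l=3, r=12

l=0 r=15: 'c'=='c', l++,r--
l=1 r=14: 'c'=='c', l++,r--
l=2 r=13: 'z'=='z', l++,r--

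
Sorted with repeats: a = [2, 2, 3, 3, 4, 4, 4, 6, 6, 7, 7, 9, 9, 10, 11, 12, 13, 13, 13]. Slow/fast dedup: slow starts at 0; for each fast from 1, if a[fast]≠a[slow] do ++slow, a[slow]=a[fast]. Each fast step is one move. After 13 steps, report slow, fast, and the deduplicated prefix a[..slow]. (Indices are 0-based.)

(s=0,f=1) a[fast]=2=a[slow] dup → fast++
(s=0,f=2) a[fast]=3≠a[slow]=2 write a[1]=3 → slow++,fast++
(s=1,f=3) a[fast]=3=a[slow] dup → fast++
(s=1,f=4) a[fast]=4≠a[slow]=3 write a[2]=4 → slow++,fast++
(s=2,f=5) a[fast]=4=a[slow] dup → fast++
(s=2,f=6) a[fast]=4=a[slow] dup → fast++
(s=2,f=7) a[fast]=6≠a[slow]=4 write a[3]=6 → slow++,fast++
(s=3,f=8) a[fast]=6=a[slow] dup → fast++
(s=3,f=9) a[fast]=7≠a[slow]=6 write a[4]=7 → slow++,fast++
(s=4,f=10) a[fast]=7=a[slow] dup → fast++
(s=4,f=11) a[fast]=9≠a[slow]=7 write a[5]=9 → slow++,fast++
(s=5,f=12) a[fast]=9=a[slow] dup → fast++
(s=5,f=13) a[fast]=10≠a[slow]=9 write a[6]=10 → slow++,fast++

slow=6, fast=14, prefix=[2, 3, 4, 6, 7, 9, 10]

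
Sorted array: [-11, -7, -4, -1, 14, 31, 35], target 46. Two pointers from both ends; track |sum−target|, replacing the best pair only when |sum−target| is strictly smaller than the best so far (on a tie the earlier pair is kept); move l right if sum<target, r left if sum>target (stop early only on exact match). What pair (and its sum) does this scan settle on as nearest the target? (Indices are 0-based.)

[0,6] -11+35=24 d=22 * → l++
[1,6] -7+35=28 d=18 * → l++
[2,6] -4+35=31 d=15 * → l++
[3,6] -1+35=34 d=12 * → l++
[4,6] 14+35=49 d=3 * → r--
[4,5] 14+31=45 d=1 * → l++

pair (14, 31) with sum 45 (|Δ|=1)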